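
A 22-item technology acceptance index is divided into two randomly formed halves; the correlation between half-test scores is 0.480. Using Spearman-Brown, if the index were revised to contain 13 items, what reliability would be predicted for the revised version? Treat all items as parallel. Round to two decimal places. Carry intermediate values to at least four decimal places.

0.52

First correct the split-half correlation to full-test reliability: r_full = 2 × 0.480 / (1 + 0.480) ≈ 0.6486
Then adjust to 13 items: n = 13/22 = 0.5909
r_new = n·r_full / (1 + (n − 1)·r_full) = 0.3833 / 0.7347 ≈ 0.5217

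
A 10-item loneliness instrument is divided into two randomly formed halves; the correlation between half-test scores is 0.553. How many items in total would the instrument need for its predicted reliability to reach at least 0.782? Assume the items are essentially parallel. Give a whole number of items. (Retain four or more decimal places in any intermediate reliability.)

r_full = 2(0.553)/(1 + 0.553) = 0.7122
n = r_tgt(1 − r_full) / [r_full(1 − r_tgt)] = 0.782 × 0.2878 / (0.7122 × 0.218) ≈ 1.4496
Items = 1.4496 × 10 ≈ 14.50 → 15

15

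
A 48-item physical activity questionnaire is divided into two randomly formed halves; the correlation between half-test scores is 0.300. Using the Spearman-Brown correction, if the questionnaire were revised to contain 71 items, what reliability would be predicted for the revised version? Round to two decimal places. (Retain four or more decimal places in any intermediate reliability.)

First correct the split-half correlation to full-test reliability: r_full = 2 × 0.300 / (1 + 0.300) ≈ 0.4615
Length factor from 48 to 71 items: n = 71/48 = 1.4792
r_new = n·r_full / (1 + (n − 1)·r_full) = 0.6827 / 1.2212 ≈ 0.5590

0.56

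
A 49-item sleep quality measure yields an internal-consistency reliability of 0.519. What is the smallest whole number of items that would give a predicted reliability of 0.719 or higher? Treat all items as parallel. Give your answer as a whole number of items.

117

Rearranging the Spearman-Brown formula for n,
n = r_target (1 − r_old) / [ r_old (1 − r_target) ]
n = 0.719 × (1 − 0.519) / [ 0.519 × (1 − 0.719) ]
n = 0.345839 / 0.145839 ≈ 2.3714
2.3714 × 49 = 116.20 → 117 items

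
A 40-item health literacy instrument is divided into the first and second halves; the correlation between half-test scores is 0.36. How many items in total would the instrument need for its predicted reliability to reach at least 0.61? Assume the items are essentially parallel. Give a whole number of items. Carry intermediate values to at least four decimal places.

r_full = 2(0.36)/(1 + 0.36) = 0.5294
n = r_tgt(1 − r_full) / [r_full(1 − r_tgt)] = 0.61 × 0.4706 / (0.5294 × 0.39) ≈ 1.3904
Required items = 1.3904 × 40 = 55.62, so 56 items.

56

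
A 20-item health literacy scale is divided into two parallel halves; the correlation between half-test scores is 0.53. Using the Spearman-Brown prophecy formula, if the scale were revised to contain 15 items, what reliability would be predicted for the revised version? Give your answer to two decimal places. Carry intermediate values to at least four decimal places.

0.63

Spearman-Brown correction (n = 2): r_full = 2·0.53/(1 + 0.53) = 0.6928
Then adjust to 15 items: n = 15/20 = 0.7500
r_new = n·r_full / (1 + (n − 1)·r_full) = 0.5196 / 0.8268 ≈ 0.6284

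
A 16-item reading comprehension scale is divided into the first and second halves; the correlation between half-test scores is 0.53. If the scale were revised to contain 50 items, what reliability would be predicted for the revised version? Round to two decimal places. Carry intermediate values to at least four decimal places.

0.88

Spearman-Brown correction (n = 2): r_full = 2·0.53/(1 + 0.53) = 0.6928
Length factor from 16 to 50 items: n = 50/16 = 3.1250
r_new = n·r_full / (1 + (n − 1)·r_full) = 2.1650 / 2.4722 ≈ 0.8757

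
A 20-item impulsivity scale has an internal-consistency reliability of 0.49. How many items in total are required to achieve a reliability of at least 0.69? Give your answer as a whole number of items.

n = 0.69(1 − 0.49) / [0.49(1 − 0.69)]
  = 0.3519 / 0.1519 = 2.3167
2.3167 × 20 = 46.33 → 47 items

47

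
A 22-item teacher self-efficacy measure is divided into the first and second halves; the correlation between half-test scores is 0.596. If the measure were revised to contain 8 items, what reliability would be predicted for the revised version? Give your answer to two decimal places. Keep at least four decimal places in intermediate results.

First correct the split-half correlation to full-test reliability: r_full = 2 × 0.596 / (1 + 0.596) ≈ 0.7469
Length factor from 22 to 8 items: n = 8/22 = 0.3636
r_new = n·r_full / (1 + (n − 1)·r_full) = 0.2716 / 0.5247 ≈ 0.5176

0.52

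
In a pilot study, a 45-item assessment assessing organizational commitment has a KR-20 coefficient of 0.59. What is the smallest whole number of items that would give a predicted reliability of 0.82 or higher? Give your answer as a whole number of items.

143

Invert Spearman-Brown to solve for n:
n = r_target (1 − r_old) / [ r_old (1 − r_target) ]
n = 0.82(1 − 0.59) / [0.59(1 − 0.82)]
  = 0.3362 / 0.1062 = 3.1657
So the test needs 3.1657 × 45 ≈ 142.46 items; rounding up, 143.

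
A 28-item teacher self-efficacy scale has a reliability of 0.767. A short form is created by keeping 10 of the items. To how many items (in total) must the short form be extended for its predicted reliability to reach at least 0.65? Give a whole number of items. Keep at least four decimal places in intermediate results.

16

Short-form reliability: n = 10/28 = 0.3571; r_10 = n·r/(1+(n−1)r) ≈ 0.5403
Length factor from the short form to reach 0.65: n' = 0.65(1 − 0.5403) / [0.5403(1 − 0.65)] ≈ 1.5801
Total items = 1.5801 × 10 = 15.80, rounded up to 16.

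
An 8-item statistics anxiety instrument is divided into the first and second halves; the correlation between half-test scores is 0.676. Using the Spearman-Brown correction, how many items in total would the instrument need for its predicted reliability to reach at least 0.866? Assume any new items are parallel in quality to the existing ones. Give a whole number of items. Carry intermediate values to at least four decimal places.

Corrected full-test reliability: r_full = 2 × 0.676 / (1 + 0.676) ≈ 0.8067
Solve Spearman-Brown for n: n = 0.866(1 − 0.8067) / [0.8067(1 − 0.866)] = 1.5486
Required items = 1.5486 × 8 = 12.39, so 13 items.

13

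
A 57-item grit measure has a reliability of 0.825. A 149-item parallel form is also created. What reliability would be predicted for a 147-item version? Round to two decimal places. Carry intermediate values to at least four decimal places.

0.92

The 149-item form is not needed; work directly from the 57-item form with n = 147/57 = 2.5789.
r_{147} = n·r / (1 + (n − 1)·r) = 2.1276 / 2.3026 ≈ 0.9240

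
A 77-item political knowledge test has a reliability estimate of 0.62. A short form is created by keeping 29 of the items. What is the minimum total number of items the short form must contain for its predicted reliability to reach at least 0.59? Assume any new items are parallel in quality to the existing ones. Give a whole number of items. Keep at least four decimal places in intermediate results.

68

Short-form reliability: n = 29/77 = 0.3766; r_29 = n·r/(1+(n−1)r) ≈ 0.3806
Then solve for n' with r_old = 0.3806, r_target = 0.59: n' = 0.59(1 − 0.3806)/[0.3806(1 − 0.59)] = 2.3419
Items = 2.3419 × 29 ≈ 67.92 → 68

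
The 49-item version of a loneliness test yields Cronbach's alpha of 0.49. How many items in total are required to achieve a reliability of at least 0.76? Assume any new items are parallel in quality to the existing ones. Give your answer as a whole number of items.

162

n = 0.76(1 − 0.49) / [0.49(1 − 0.76)]
n = 0.3876 / 0.1176 ≈ 3.2959
Items needed = n × 49 = 3.2959 × 49 ≈ 161.50 → round up to 162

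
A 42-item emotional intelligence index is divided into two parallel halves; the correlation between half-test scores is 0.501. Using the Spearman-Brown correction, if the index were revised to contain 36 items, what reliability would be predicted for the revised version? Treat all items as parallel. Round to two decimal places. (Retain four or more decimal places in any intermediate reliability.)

Spearman-Brown correction (n = 2): r_full = 2·0.501/(1 + 0.501) = 0.6676
Length factor from 42 to 36 items: n = 36/42 = 0.8571
r_new = n·r_full / (1 + (n − 1)·r_full) = 0.5722 / 0.9046 ≈ 0.6325

0.63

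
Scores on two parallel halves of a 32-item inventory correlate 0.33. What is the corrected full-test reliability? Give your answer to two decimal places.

r_full = 2(0.33) / (1 + 0.33)
r_full = 0.6600 / 1.3300 ≈ 0.4962

0.50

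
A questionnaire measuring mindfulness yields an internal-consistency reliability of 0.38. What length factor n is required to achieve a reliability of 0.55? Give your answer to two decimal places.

n = 0.55 × (1 − 0.38) / [ 0.38 × (1 − 0.55) ]
  = 0.3410 / 0.1710 = 1.9942

1.99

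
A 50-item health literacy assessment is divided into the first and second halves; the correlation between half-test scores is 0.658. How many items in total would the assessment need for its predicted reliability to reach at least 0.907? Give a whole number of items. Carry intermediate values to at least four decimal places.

r_full = 2(0.658)/(1 + 0.658) = 0.7937
n = r_tgt(1 − r_full) / [r_full(1 − r_tgt)] = 0.907 × 0.2063 / (0.7937 × 0.093) ≈ 2.5349
Required items = 2.5349 × 50 = 126.74, so 127 items.

127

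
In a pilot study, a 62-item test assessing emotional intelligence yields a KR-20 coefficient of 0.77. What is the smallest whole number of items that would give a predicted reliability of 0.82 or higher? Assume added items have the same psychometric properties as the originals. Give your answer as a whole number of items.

85

n = [0.82 × 0.23] / [0.77 × 0.18]
n = 0.1886 / 0.1386 ≈ 1.3608
So the test needs 1.3608 × 62 ≈ 84.37 items; rounding up, 85.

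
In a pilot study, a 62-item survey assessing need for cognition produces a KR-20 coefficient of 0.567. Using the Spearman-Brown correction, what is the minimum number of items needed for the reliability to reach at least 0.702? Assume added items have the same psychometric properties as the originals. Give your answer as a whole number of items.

Invert Spearman-Brown to solve for n:
n = r*(1 − r) / [ r (1 − r*) ]
n = [0.702 × 0.433] / [0.567 × 0.298]
  = 0.303966 / 0.168966 = 1.7990
So the test needs 1.7990 × 62 ≈ 111.54 items; rounding up, 112.

112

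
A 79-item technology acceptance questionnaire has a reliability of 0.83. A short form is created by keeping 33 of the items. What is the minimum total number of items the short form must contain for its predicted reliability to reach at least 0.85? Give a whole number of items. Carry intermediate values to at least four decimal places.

92

First, r for the 33-item form: n = 33/79 = 0.4177, so r_33 = 0.4177·0.83/(1 + (0.4177 − 1)·0.83) = 0.6710
Length factor from the short form to reach 0.85: n' = 0.85(1 − 0.6710) / [0.6710(1 − 0.85)] ≈ 2.7784
Total items = 2.7784 × 33 = 91.69, rounded up to 92.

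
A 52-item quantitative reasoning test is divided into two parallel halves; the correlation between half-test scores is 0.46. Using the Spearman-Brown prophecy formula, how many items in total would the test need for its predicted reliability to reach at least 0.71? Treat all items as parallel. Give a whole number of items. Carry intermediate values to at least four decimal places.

r_full = 2(0.46)/(1 + 0.46) = 0.6301
Solve Spearman-Brown for n: n = 0.71(1 − 0.6301) / [0.6301(1 − 0.71)] = 1.4373
Required items = 1.4373 × 52 = 74.74, so 75 items.

75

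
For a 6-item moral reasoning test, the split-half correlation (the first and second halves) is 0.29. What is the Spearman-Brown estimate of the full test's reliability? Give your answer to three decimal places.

Each half is half the length of the full test, so the full test is n = 2 times a half.
r_full = 2(0.29) / (1 + 0.29)
       = 0.5800 / 1.2900 = 0.4496

0.450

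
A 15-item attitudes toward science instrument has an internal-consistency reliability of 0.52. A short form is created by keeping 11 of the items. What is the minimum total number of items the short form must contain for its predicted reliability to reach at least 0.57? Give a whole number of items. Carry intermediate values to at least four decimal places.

Short-form reliability: n = 11/15 = 0.7333; r_11 = n·r/(1+(n−1)r) ≈ 0.4427
Then solve for n' with r_old = 0.4427, r_target = 0.57: n' = 0.57(1 − 0.4427)/[0.4427(1 − 0.57)] = 1.6687
Items = 1.6687 × 11 ≈ 18.36 → 19

19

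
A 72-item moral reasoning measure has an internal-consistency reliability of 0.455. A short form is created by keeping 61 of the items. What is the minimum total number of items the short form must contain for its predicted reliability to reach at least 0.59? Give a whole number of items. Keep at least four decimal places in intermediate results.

First, r for the 61-item form: n = 61/72 = 0.8472, so r_61 = 0.8472·0.455/(1 + (0.8472 − 1)·0.455) = 0.4143
Length factor from the short form to reach 0.59: n' = 0.59(1 − 0.4143) / [0.4143(1 − 0.59)] ≈ 2.0344
Total items = 2.0344 × 61 = 124.10, rounded up to 125.

125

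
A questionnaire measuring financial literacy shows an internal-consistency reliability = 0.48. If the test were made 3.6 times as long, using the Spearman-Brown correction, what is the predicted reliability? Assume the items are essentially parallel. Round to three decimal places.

0.769

r_new = 3.6·0.48 / [1 + (3.6 − 1)·0.48]
     = 1.7280 / 2.2480 = 0.7687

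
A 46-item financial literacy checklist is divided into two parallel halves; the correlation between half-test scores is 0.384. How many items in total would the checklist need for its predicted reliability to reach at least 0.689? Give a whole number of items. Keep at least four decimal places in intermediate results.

82

r_full = 2(0.384)/(1 + 0.384) = 0.5549
n = r_tgt(1 − r_full) / [r_full(1 − r_tgt)] = 0.689 × 0.4451 / (0.5549 × 0.311) ≈ 1.7771
Required items = 1.7771 × 46 = 81.75, so 82 items.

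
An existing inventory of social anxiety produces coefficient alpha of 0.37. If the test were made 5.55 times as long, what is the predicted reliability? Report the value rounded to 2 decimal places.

By Spearman-Brown, r_new = n r / (1 + (n − 1) r).
r_new = 5.55·0.37 / [1 + (5.55 − 1)·0.37]
r_new = 2.0535 / 2.6835 ≈ 0.7652

0.77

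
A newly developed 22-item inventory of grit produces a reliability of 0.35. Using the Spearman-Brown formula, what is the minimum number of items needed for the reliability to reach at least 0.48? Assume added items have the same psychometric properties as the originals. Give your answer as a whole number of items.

Spearman-Brown solved for the length factor n:
n = r*(1 − r) / [ r (1 − r*) ]
n = [0.48 × 0.65] / [0.35 × 0.52]
  = 0.3120 / 0.1820 = 1.7143
Items needed = n × 22 = 1.7143 × 22 ≈ 37.71 → round up to 38

38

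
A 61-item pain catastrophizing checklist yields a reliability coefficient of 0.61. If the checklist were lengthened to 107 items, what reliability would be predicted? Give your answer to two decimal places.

Length ratio n = 107/61 = 1.7541
r_new = (1.7541 × 0.61) / (1 + (1.7541 − 1) × 0.61)
     = 1.0700 / 1.4600 = 0.7329

0.73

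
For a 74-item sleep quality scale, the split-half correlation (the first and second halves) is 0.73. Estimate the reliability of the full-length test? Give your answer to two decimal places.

Each half is half the length of the full test, so the full test is n = 2 times a half.
r_full = 2r_hh / (1 + r_hh) = 2 × 0.73 / (1 + 0.73)
r_full = 1.4600 / 1.7300 ≈ 0.8439

0.84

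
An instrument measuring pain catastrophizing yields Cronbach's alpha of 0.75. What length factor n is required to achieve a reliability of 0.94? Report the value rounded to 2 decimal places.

5.22

Spearman-Brown solved for the length factor n:
n = r_target (1 − r_old) / [ r_old (1 − r_target) ]
n = [0.94 × 0.25] / [0.75 × 0.06]
  = 0.2350 / 0.0450 = 5.2222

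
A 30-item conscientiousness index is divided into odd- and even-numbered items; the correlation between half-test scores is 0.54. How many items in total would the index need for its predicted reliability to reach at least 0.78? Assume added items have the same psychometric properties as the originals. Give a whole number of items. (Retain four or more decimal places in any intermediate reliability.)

r_full = 2(0.54)/(1 + 0.54) = 0.7013
n = r_tgt(1 − r_full) / [r_full(1 − r_tgt)] = 0.78 × 0.2987 / (0.7013 × 0.22) ≈ 1.5101
Items = 1.5101 × 30 ≈ 45.30 → 46

46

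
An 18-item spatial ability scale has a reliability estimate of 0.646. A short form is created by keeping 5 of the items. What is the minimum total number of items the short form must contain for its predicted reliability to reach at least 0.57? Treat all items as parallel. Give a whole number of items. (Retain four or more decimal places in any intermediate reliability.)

14

Short-form reliability: n = 5/18 = 0.2778; r_5 = n·r/(1+(n−1)r) ≈ 0.3364
Length factor from the short form to reach 0.57: n' = 0.57(1 − 0.3364) / [0.3364(1 − 0.57)] ≈ 2.6149
Items = 2.6149 × 5 ≈ 13.07 → 14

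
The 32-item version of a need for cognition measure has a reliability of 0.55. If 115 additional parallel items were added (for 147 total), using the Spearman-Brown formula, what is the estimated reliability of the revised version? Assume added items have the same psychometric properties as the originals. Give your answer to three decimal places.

0.849

Length ratio n = 147/32 = 4.5938
By Spearman-Brown, r_new = n r / (1 + (n − 1) r).
r_new = 4.5938·0.55 / [1 + (4.5938 − 1)·0.55]
r_new = 2.5266 / 2.9766 ≈ 0.8488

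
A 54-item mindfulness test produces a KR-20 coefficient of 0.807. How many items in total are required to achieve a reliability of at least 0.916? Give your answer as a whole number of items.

Spearman-Brown solved for the length factor n:
n = r*(1 − r) / [ r (1 − r*) ]
n = 0.916(1 − 0.807) / [0.807(1 − 0.916)]
n = 0.176788 / 0.067788 ≈ 2.6080
2.6080 × 54 = 140.83 → 141 items

141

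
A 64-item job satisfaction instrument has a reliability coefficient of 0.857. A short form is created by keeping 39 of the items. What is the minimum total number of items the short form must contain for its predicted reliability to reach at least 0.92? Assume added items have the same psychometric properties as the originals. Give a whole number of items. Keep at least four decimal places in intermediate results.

Short-form reliability: n = 39/64 = 0.6094; r_39 = n·r/(1+(n−1)r) ≈ 0.7850
Then solve for n' with r_old = 0.7850, r_target = 0.92: n' = 0.92(1 − 0.7850)/[0.7850(1 − 0.92)] = 3.1497
Total items = 3.1497 × 39 = 122.84, rounded up to 123.

123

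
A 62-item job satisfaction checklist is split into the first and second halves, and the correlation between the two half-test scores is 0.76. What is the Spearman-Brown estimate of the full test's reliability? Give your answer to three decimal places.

Each half is half the length of the full test, so the full test is n = 2 times a half.
r_full = 2(0.76) / (1 + 0.76)
       = 1.5200 / 1.7600 = 0.8636

0.864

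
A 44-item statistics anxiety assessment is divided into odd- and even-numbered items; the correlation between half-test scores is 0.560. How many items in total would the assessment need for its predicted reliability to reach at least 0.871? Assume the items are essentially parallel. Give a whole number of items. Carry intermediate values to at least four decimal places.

Corrected full-test reliability: r_full = 2 × 0.560 / (1 + 0.560) ≈ 0.7179
n = r_tgt(1 − r_full) / [r_full(1 − r_tgt)] = 0.871 × 0.2821 / (0.7179 × 0.129) ≈ 2.6532
Required items = 2.6532 × 44 = 116.74, so 117 items.

117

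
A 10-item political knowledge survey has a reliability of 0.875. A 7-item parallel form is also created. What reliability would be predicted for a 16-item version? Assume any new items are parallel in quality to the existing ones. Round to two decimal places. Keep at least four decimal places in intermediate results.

0.92

Only the ratio of lengths matters: n = 16/10 = 1.6000
r_{16} = n·r / (1 + (n − 1)·r) = 1.4000 / 1.5250 ≈ 0.9180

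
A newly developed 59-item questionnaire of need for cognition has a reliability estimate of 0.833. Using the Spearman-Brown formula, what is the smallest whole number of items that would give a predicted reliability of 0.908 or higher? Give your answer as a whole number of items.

117

Rearranging the Spearman-Brown formula for n,
n = r_target (1 − r_old) / [ r_old (1 − r_target) ]
n = 0.908(1 − 0.833) / [0.833(1 − 0.908)]
n = 0.151636 / 0.076636 ≈ 1.9787
So the test needs 1.9787 × 59 ≈ 116.74 items; rounding up, 117.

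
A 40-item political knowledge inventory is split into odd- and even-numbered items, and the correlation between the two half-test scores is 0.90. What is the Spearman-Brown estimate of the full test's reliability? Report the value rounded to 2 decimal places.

The full test is twice the length of either half (n = 2).
r_full = 2r_hh / (1 + r_hh) = 2 × 0.90 / (1 + 0.90)
r_full = 1.8000 / 1.9000 ≈ 0.9474

0.95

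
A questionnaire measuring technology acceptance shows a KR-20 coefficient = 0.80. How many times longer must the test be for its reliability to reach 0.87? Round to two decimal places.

1.67

Invert Spearman-Brown to solve for n:
n = r_target (1 − r_old) / [ r_old (1 − r_target) ]
n = 0.87 × (1 − 0.80) / [ 0.80 × (1 − 0.87) ]
n = 0.1740 / 0.1040 ≈ 1.6731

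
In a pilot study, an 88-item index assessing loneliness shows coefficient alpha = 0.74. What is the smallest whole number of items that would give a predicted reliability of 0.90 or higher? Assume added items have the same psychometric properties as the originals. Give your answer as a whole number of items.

279

Spearman-Brown solved for the length factor n:
n = r*(1 − r) / [ r (1 − r*) ]
n = [0.90 × 0.26] / [0.74 × 0.10]
  = 0.2340 / 0.0740 = 3.1622
So the test needs 3.1622 × 88 ≈ 278.27 items; rounding up, 279.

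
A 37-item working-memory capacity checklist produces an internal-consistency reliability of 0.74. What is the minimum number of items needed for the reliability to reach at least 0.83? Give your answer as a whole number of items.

64

Invert Spearman-Brown to solve for n:
n = r_target (1 − r_old) / [ r_old (1 − r_target) ]
n = 0.83(1 − 0.74) / [0.74(1 − 0.83)]
  = 0.2158 / 0.1258 = 1.7154
Items needed = n × 37 = 1.7154 × 37 ≈ 63.47 → round up to 64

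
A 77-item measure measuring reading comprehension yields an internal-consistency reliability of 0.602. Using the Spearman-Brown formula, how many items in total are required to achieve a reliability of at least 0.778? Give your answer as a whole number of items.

179

Spearman-Brown solved for the length factor n:
n = r*(1 − r) / [ r (1 − r*) ]
n = [0.778 × 0.398] / [0.602 × 0.222]
  = 0.309644 / 0.133644 = 2.3169
So the test needs 2.3169 × 77 ≈ 178.40 items; rounding up, 179.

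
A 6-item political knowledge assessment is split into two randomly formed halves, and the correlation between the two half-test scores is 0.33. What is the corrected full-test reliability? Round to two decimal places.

0.50

Each half is half the length of the full test, so the full test is n = 2 times a half.
r_full = 2r_hh / (1 + r_hh) = 2 × 0.33 / (1 + 0.33)
       = 0.6600 / 1.3300 = 0.4962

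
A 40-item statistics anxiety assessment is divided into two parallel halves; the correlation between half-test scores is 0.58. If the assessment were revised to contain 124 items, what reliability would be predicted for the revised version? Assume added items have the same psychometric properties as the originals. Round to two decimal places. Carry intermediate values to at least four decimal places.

0.90

Full-test reliability from the split-half r: r_full = 2(0.58)/(1 + 0.58) = 0.7342
Length factor from 40 to 124 items: n = 124/40 = 3.1000
r_new = n·r_full / (1 + (n − 1)·r_full) = 2.2760 / 2.5418 ≈ 0.8954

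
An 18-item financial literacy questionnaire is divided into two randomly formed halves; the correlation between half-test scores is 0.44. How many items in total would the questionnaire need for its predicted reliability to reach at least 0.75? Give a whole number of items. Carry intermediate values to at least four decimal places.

35

Corrected full-test reliability: r_full = 2 × 0.44 / (1 + 0.44) ≈ 0.6111
Solve Spearman-Brown for n: n = 0.75(1 − 0.6111) / [0.6111(1 − 0.75)] = 1.9092
Required items = 1.9092 × 18 = 34.37, so 35 items.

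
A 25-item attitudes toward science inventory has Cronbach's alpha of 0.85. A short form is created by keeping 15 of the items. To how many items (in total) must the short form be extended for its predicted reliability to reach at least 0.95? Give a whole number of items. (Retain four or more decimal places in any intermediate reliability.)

First, r for the 15-item form: n = 15/25 = 0.6000, so r_15 = 0.6000·0.85/(1 + (0.6000 − 1)·0.85) = 0.7727
Then solve for n' with r_old = 0.7727, r_target = 0.95: n' = 0.95(1 − 0.7727)/[0.7727(1 − 0.95)] = 5.5891
Items = 5.5891 × 15 ≈ 83.84 → 84

84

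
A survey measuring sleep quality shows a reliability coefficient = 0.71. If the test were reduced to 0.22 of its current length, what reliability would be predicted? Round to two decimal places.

r_new = 0.22·0.71 / [1 + (0.22 − 1)·0.71]
r_new = 0.1562 / 0.4462 ≈ 0.3501

0.35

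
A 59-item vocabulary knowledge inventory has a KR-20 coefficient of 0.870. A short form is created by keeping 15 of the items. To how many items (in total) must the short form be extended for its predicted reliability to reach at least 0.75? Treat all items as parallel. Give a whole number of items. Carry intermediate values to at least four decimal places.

Short-form reliability: n = 15/59 = 0.2542; r_15 = n·r/(1+(n−1)r) ≈ 0.6298
Length factor from the short form to reach 0.75: n' = 0.75(1 − 0.6298) / [0.6298(1 − 0.75)] ≈ 1.7634
Items = 1.7634 × 15 ≈ 26.45 → 27

27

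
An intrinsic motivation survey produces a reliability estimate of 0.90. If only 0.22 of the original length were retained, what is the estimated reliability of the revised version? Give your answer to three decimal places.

Apply the Spearman-Brown prophecy formula, r' = nr / [1 + (n − 1)r]:
r_new = (0.22 × 0.90) / (1 + (0.22 − 1) × 0.90)
r_new = 0.1980 / 0.2980 ≈ 0.6644

0.664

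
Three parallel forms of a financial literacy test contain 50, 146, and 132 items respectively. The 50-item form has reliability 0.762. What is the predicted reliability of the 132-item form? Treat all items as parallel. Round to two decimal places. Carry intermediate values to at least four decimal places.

The 146-item form is not needed; work directly from the 50-item form with n = 132/50 = 2.6400.
r_{132} = n·r / (1 + (n − 1)·r) = 2.0117 / 2.2497 ≈ 0.8942

0.89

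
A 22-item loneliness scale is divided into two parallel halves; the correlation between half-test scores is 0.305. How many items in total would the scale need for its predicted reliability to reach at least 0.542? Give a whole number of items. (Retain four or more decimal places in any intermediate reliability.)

30

Corrected full-test reliability: r_full = 2 × 0.305 / (1 + 0.305) ≈ 0.4674
n = r_tgt(1 − r_full) / [r_full(1 − r_tgt)] = 0.542 × 0.5326 / (0.4674 × 0.458) ≈ 1.3485
Items = 1.3485 × 22 ≈ 29.67 → 30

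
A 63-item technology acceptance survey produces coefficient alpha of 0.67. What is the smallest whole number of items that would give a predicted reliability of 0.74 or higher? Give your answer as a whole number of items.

89

Invert Spearman-Brown to solve for n:
n = r_target (1 − r_old) / [ r_old (1 − r_target) ]
n = 0.74(1 − 0.67) / [0.67(1 − 0.74)]
n = 0.2442 / 0.1742 ≈ 1.4018
1.4018 × 63 = 88.31 → 89 items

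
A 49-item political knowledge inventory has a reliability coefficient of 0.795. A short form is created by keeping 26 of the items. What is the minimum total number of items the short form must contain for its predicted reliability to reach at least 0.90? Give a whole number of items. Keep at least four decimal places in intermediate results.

First, r for the 26-item form: n = 26/49 = 0.5306, so r_26 = 0.5306·0.795/(1 + (0.5306 − 1)·0.795) = 0.6730
Length factor from the short form to reach 0.90: n' = 0.90(1 − 0.6730) / [0.6730(1 − 0.90)] ≈ 4.3730
Total items = 4.3730 × 26 = 113.70, rounded up to 114.

114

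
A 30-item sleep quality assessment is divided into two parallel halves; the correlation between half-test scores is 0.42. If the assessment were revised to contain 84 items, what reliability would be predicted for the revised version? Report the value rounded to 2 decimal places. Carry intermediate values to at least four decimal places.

Spearman-Brown correction (n = 2): r_full = 2·0.42/(1 + 0.42) = 0.5915
Then adjust to 84 items: n = 84/30 = 2.8000
r_new = n·r_full / (1 + (n − 1)·r_full) = 1.6562 / 2.0647 ≈ 0.8022

0.80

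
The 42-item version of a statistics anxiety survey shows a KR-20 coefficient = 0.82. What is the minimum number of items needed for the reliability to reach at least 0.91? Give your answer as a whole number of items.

94

Rearranging the Spearman-Brown formula for n,
n = r_target (1 − r_old) / [ r_old (1 − r_target) ]
n = 0.91(1 − 0.82) / [0.82(1 − 0.91)]
  = 0.1638 / 0.0738 = 2.2195
2.2195 × 42 = 93.22 → 94 items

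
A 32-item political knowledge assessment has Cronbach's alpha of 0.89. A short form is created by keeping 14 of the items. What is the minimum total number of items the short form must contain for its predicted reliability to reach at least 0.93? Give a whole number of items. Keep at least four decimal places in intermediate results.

First, r for the 14-item form: n = 14/32 = 0.4375, so r_14 = 0.4375·0.89/(1 + (0.4375 − 1)·0.89) = 0.7797
Length factor from the short form to reach 0.93: n' = 0.93(1 − 0.7797) / [0.7797(1 − 0.93)] ≈ 3.7538
Total items = 3.7538 × 14 = 52.55, rounded up to 53.

53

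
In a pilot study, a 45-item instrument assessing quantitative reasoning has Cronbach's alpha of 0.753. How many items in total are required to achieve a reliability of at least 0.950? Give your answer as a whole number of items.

n = 0.950(1 − 0.753) / [0.753(1 − 0.950)]
  = 0.234650 / 0.037650 = 6.2324
6.2324 × 45 = 280.46 → 281 items

281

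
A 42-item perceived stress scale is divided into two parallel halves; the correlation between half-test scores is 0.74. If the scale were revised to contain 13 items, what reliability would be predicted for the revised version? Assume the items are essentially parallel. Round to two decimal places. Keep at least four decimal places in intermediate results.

0.64

Full-test reliability from the split-half r: r_full = 2(0.74)/(1 + 0.74) = 0.8506
Length factor from 42 to 13 items: n = 13/42 = 0.3095
r_new = n·r_full / (1 + (n − 1)·r_full) = 0.2633 / 0.4127 ≈ 0.6380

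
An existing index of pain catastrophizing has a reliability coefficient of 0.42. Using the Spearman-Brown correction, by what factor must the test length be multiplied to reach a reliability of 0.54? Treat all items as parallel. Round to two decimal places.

n = [0.54 × 0.58] / [0.42 × 0.46]
n = 0.3132 / 0.1932 ≈ 1.6211

1.62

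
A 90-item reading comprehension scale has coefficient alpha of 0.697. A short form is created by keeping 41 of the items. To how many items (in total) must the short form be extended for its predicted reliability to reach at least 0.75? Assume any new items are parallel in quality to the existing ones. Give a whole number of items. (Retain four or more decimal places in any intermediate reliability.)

118

First, r for the 41-item form: n = 41/90 = 0.4556, so r_41 = 0.4556·0.697/(1 + (0.4556 − 1)·0.697) = 0.5117
Length factor from the short form to reach 0.75: n' = 0.75(1 − 0.5117) / [0.5117(1 − 0.75)] ≈ 2.8628
Total items = 2.8628 × 41 = 117.37, rounded up to 118.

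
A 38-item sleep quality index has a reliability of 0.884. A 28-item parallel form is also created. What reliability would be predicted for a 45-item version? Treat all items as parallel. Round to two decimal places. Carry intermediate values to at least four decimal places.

Only the ratio of lengths matters: n = 45/38 = 1.1842
r_{45} = n·r / (1 + (n − 1)·r) = 1.0468 / 1.1628 ≈ 0.9002

0.90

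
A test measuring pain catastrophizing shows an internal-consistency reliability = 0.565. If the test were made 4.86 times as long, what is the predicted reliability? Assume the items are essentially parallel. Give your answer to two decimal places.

By Spearman-Brown, r_new = n r / (1 + (n − 1) r).
r_new = (4.86 × 0.565) / (1 + (4.86 − 1) × 0.565)
r_new = 2.7459 / 3.1809 ≈ 0.8632

0.86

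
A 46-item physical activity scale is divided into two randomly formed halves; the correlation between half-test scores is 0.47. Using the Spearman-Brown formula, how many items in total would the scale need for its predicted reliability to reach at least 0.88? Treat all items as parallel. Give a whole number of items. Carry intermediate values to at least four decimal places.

191

Corrected full-test reliability: r_full = 2 × 0.47 / (1 + 0.47) ≈ 0.6395
n = r_tgt(1 − r_full) / [r_full(1 − r_tgt)] = 0.88 × 0.3605 / (0.6395 × 0.12) ≈ 4.1340
Items = 4.1340 × 46 ≈ 190.16 → 191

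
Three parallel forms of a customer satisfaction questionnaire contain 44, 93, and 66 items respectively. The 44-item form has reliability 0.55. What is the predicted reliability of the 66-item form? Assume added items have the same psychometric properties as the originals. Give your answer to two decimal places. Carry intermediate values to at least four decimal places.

0.65

Only the ratio of lengths matters: n = 66/44 = 1.5000
r_{66} = n·r / (1 + (n − 1)·r) = 0.8250 / 1.2750 ≈ 0.6471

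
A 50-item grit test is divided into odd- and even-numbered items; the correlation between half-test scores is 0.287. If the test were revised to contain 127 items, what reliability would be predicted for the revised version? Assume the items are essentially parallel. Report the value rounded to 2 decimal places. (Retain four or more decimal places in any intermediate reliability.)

0.67

Full-test reliability from the split-half r: r_full = 2(0.287)/(1 + 0.287) = 0.4460
Length factor from 50 to 127 items: n = 127/50 = 2.5400
r_new = n·r_full / (1 + (n − 1)·r_full) = 1.1328 / 1.6868 ≈ 0.6716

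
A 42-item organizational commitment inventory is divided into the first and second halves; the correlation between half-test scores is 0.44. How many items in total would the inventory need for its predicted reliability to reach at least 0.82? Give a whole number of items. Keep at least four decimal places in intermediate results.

Corrected full-test reliability: r_full = 2 × 0.44 / (1 + 0.44) ≈ 0.6111
n = r_tgt(1 − r_full) / [r_full(1 − r_tgt)] = 0.82 × 0.3889 / (0.6111 × 0.18) ≈ 2.8991
Items = 2.8991 × 42 ≈ 121.76 → 122

122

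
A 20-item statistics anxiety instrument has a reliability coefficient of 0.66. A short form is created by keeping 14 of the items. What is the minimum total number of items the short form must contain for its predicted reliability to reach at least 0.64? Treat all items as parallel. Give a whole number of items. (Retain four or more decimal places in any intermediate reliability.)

19

First, r for the 14-item form: n = 14/20 = 0.7000, so r_14 = 0.7000·0.66/(1 + (0.7000 − 1)·0.66) = 0.5761
Then solve for n' with r_old = 0.5761, r_target = 0.64: n' = 0.64(1 − 0.5761)/[0.5761(1 − 0.64)] = 1.3081
Items = 1.3081 × 14 ≈ 18.31 → 19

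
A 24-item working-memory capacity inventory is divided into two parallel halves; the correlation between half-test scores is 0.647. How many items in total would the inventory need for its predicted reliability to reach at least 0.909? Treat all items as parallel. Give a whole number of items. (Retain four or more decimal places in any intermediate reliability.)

r_full = 2(0.647)/(1 + 0.647) = 0.7857
n = r_tgt(1 − r_full) / [r_full(1 − r_tgt)] = 0.909 × 0.2143 / (0.7857 × 0.091) ≈ 2.7245
Required items = 2.7245 × 24 = 65.39, so 66 items.

66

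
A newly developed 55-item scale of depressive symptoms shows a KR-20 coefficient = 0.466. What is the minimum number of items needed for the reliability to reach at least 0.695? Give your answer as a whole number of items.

144

Invert Spearman-Brown to solve for n:
n = r*(1 − r) / [ r (1 − r*) ]
n = [0.695 × 0.534] / [0.466 × 0.305]
  = 0.371130 / 0.142130 = 2.6112
2.6112 × 55 = 143.62 → 144 items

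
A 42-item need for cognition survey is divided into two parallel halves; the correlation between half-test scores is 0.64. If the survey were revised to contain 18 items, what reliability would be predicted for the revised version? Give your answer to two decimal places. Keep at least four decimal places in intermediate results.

0.60

First correct the split-half correlation to full-test reliability: r_full = 2 × 0.64 / (1 + 0.64) ≈ 0.7805
Then adjust to 18 items: n = 18/42 = 0.4286
r_new = n·r_full / (1 + (n − 1)·r_full) = 0.3345 / 0.5540 ≈ 0.6038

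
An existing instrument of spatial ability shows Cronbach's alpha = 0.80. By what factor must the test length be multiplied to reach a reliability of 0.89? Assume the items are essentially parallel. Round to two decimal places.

Spearman-Brown solved for the length factor n:
n = r*(1 − r) / [ r (1 − r*) ]
n = 0.89(1 − 0.80) / [0.80(1 − 0.89)]
n = 0.1780 / 0.0880 ≈ 2.0227

2.02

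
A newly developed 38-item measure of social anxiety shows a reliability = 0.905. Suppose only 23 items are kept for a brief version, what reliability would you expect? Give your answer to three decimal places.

0.852

n = 23/38 = 0.6053
r_new = (0.6053 × 0.905) / (1 + (0.6053 − 1) × 0.905)
     = 0.5478 / 0.6428 = 0.8522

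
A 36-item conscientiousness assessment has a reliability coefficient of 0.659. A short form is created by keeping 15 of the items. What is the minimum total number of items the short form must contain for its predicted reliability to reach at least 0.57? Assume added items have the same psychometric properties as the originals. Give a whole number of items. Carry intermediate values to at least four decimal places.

25

First, r for the 15-item form: n = 15/36 = 0.4167, so r_15 = 0.4167·0.659/(1 + (0.4167 − 1)·0.659) = 0.4461
Length factor from the short form to reach 0.57: n' = 0.57(1 − 0.4461) / [0.4461(1 − 0.57)] ≈ 1.6459
Items = 1.6459 × 15 ≈ 24.69 → 25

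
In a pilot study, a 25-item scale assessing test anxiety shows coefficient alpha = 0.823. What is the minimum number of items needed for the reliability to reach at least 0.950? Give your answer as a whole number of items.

Spearman-Brown solved for the length factor n:
n = r_target (1 − r_old) / [ r_old (1 − r_target) ]
n = 0.950 × (1 − 0.823) / [ 0.823 × (1 − 0.950) ]
  = 0.168150 / 0.041150 = 4.0863
Items needed = n × 25 = 4.0863 × 25 ≈ 102.16 → round up to 103

103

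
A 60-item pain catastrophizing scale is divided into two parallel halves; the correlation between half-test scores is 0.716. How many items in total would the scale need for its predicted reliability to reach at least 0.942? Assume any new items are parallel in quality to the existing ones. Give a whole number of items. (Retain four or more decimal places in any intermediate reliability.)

194

r_full = 2(0.716)/(1 + 0.716) = 0.8345
Solve Spearman-Brown for n: n = 0.942(1 − 0.8345) / [0.8345(1 − 0.942)] = 3.2210
Items = 3.2210 × 60 ≈ 193.26 → 194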